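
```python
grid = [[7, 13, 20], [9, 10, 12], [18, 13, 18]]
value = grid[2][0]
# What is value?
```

grid[2] = [18, 13, 18]. Taking column 0 of that row yields 18.

18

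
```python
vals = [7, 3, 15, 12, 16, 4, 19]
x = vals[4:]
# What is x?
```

vals has length 7. The slice vals[4:] selects indices [4, 5, 6] (4->16, 5->4, 6->19), giving [16, 4, 19].

[16, 4, 19]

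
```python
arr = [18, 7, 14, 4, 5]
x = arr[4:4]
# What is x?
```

arr has length 5. The slice arr[4:4] resolves to an empty index range, so the result is [].

[]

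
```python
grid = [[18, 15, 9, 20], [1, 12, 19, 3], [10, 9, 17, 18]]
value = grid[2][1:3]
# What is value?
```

grid[2] = [10, 9, 17, 18]. grid[2] has length 4. The slice grid[2][1:3] selects indices [1, 2] (1->9, 2->17), giving [9, 17].

[9, 17]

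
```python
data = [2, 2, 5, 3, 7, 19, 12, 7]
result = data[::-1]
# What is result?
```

data has length 8. The slice data[::-1] selects indices [7, 6, 5, 4, 3, 2, 1, 0] (7->7, 6->12, 5->19, 4->7, 3->3, 2->5, 1->2, 0->2), giving [7, 12, 19, 7, 3, 5, 2, 2].

[7, 12, 19, 7, 3, 5, 2, 2]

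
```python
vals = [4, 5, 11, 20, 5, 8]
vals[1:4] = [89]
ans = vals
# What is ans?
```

vals starts as [4, 5, 11, 20, 5, 8] (length 6). The slice vals[1:4] covers indices [1, 2, 3] with values [5, 11, 20]. Replacing that slice with [89] (different length) produces [4, 89, 5, 8].

[4, 89, 5, 8]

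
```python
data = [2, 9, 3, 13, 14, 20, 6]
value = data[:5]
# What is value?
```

data has length 7. The slice data[:5] selects indices [0, 1, 2, 3, 4] (0->2, 1->9, 2->3, 3->13, 4->14), giving [2, 9, 3, 13, 14].

[2, 9, 3, 13, 14]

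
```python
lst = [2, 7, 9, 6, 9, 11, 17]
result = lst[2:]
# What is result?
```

lst has length 7. The slice lst[2:] selects indices [2, 3, 4, 5, 6] (2->9, 3->6, 4->9, 5->11, 6->17), giving [9, 6, 9, 11, 17].

[9, 6, 9, 11, 17]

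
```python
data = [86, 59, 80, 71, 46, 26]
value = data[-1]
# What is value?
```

data has length 6. Negative index -1 maps to positive index 6 + (-1) = 5. data[5] = 26.

26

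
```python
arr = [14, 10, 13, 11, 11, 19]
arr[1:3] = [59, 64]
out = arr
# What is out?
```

arr starts as [14, 10, 13, 11, 11, 19] (length 6). The slice arr[1:3] covers indices [1, 2] with values [10, 13]. Replacing that slice with [59, 64] (same length) produces [14, 59, 64, 11, 11, 19].

[14, 59, 64, 11, 11, 19]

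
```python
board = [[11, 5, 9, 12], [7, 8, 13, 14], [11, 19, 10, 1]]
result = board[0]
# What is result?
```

board has 3 rows. Row 0 is [11, 5, 9, 12].

[11, 5, 9, 12]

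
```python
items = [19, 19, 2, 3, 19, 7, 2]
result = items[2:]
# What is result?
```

items has length 7. The slice items[2:] selects indices [2, 3, 4, 5, 6] (2->2, 3->3, 4->19, 5->7, 6->2), giving [2, 3, 19, 7, 2].

[2, 3, 19, 7, 2]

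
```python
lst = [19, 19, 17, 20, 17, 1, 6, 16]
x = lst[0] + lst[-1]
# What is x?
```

lst has length 8. lst[0] = 19.
lst has length 8. Negative index -1 maps to positive index 8 + (-1) = 7. lst[7] = 16.
Sum: 19 + 16 = 35.

35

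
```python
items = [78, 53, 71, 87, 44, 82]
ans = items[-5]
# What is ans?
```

items has length 6. Negative index -5 maps to positive index 6 + (-5) = 1. items[1] = 53.

53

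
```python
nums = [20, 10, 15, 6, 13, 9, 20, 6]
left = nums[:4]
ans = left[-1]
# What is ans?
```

nums has length 8. The slice nums[:4] selects indices [0, 1, 2, 3] (0->20, 1->10, 2->15, 3->6), giving [20, 10, 15, 6]. So left = [20, 10, 15, 6]. Then left[-1] = 6.

6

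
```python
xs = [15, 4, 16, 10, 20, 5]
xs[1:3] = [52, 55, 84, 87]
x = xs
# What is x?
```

xs starts as [15, 4, 16, 10, 20, 5] (length 6). The slice xs[1:3] covers indices [1, 2] with values [4, 16]. Replacing that slice with [52, 55, 84, 87] (different length) produces [15, 52, 55, 84, 87, 10, 20, 5].

[15, 52, 55, 84, 87, 10, 20, 5]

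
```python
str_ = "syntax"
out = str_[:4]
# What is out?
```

str_ has length 6. The slice str_[:4] selects indices [0, 1, 2, 3] (0->'s', 1->'y', 2->'n', 3->'t'), giving 'synt'.

'synt'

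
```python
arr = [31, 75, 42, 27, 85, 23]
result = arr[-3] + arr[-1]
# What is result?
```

arr has length 6. Negative index -3 maps to positive index 6 + (-3) = 3. arr[3] = 27.
arr has length 6. Negative index -1 maps to positive index 6 + (-1) = 5. arr[5] = 23.
Sum: 27 + 23 = 50.

50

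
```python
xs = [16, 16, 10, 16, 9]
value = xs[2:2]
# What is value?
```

xs has length 5. The slice xs[2:2] resolves to an empty index range, so the result is [].

[]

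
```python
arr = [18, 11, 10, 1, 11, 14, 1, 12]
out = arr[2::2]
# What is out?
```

arr has length 8. The slice arr[2::2] selects indices [2, 4, 6] (2->10, 4->11, 6->1), giving [10, 11, 1].

[10, 11, 1]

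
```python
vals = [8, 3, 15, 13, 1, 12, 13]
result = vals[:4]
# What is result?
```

vals has length 7. The slice vals[:4] selects indices [0, 1, 2, 3] (0->8, 1->3, 2->15, 3->13), giving [8, 3, 15, 13].

[8, 3, 15, 13]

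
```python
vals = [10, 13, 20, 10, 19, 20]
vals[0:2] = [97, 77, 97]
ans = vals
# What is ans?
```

vals starts as [10, 13, 20, 10, 19, 20] (length 6). The slice vals[0:2] covers indices [0, 1] with values [10, 13]. Replacing that slice with [97, 77, 97] (different length) produces [97, 77, 97, 20, 10, 19, 20].

[97, 77, 97, 20, 10, 19, 20]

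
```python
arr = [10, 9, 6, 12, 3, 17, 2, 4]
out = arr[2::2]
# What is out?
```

arr has length 8. The slice arr[2::2] selects indices [2, 4, 6] (2->6, 4->3, 6->2), giving [6, 3, 2].

[6, 3, 2]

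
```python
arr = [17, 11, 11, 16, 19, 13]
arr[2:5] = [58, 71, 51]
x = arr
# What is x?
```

arr starts as [17, 11, 11, 16, 19, 13] (length 6). The slice arr[2:5] covers indices [2, 3, 4] with values [11, 16, 19]. Replacing that slice with [58, 71, 51] (same length) produces [17, 11, 58, 71, 51, 13].

[17, 11, 58, 71, 51, 13]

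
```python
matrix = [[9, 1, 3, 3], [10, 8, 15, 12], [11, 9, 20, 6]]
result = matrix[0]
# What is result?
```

matrix has 3 rows. Row 0 is [9, 1, 3, 3].

[9, 1, 3, 3]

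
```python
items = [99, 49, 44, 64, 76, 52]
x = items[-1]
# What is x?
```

items has length 6. Negative index -1 maps to positive index 6 + (-1) = 5. items[5] = 52.

52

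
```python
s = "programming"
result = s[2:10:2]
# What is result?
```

s has length 11. The slice s[2:10:2] selects indices [2, 4, 6, 8] (2->'o', 4->'r', 6->'m', 8->'i'), giving 'ormi'.

'ormi'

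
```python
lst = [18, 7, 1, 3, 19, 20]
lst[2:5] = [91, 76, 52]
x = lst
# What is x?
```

lst starts as [18, 7, 1, 3, 19, 20] (length 6). The slice lst[2:5] covers indices [2, 3, 4] with values [1, 3, 19]. Replacing that slice with [91, 76, 52] (same length) produces [18, 7, 91, 76, 52, 20].

[18, 7, 91, 76, 52, 20]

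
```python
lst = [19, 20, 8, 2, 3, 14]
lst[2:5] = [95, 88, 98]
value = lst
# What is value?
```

lst starts as [19, 20, 8, 2, 3, 14] (length 6). The slice lst[2:5] covers indices [2, 3, 4] with values [8, 2, 3]. Replacing that slice with [95, 88, 98] (same length) produces [19, 20, 95, 88, 98, 14].

[19, 20, 95, 88, 98, 14]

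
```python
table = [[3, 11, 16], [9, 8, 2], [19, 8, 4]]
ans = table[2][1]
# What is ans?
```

table[2] = [19, 8, 4]. Taking column 1 of that row yields 8.

8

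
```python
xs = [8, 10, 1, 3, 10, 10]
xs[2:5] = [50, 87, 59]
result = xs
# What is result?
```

xs starts as [8, 10, 1, 3, 10, 10] (length 6). The slice xs[2:5] covers indices [2, 3, 4] with values [1, 3, 10]. Replacing that slice with [50, 87, 59] (same length) produces [8, 10, 50, 87, 59, 10].

[8, 10, 50, 87, 59, 10]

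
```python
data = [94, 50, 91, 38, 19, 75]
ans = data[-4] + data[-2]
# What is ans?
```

data has length 6. Negative index -4 maps to positive index 6 + (-4) = 2. data[2] = 91.
data has length 6. Negative index -2 maps to positive index 6 + (-2) = 4. data[4] = 19.
Sum: 91 + 19 = 110.

110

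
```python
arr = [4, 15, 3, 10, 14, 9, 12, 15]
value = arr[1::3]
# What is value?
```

arr has length 8. The slice arr[1::3] selects indices [1, 4, 7] (1->15, 4->14, 7->15), giving [15, 14, 15].

[15, 14, 15]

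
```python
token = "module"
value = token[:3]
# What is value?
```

token has length 6. The slice token[:3] selects indices [0, 1, 2] (0->'m', 1->'o', 2->'d'), giving 'mod'.

'mod'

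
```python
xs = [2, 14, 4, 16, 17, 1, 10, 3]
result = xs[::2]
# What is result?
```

xs has length 8. The slice xs[::2] selects indices [0, 2, 4, 6] (0->2, 2->4, 4->17, 6->10), giving [2, 4, 17, 10].

[2, 4, 17, 10]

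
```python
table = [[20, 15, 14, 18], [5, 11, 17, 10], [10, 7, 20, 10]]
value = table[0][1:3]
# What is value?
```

table[0] = [20, 15, 14, 18]. table[0] has length 4. The slice table[0][1:3] selects indices [1, 2] (1->15, 2->14), giving [15, 14].

[15, 14]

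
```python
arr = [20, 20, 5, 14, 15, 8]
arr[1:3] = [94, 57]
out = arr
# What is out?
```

arr starts as [20, 20, 5, 14, 15, 8] (length 6). The slice arr[1:3] covers indices [1, 2] with values [20, 5]. Replacing that slice with [94, 57] (same length) produces [20, 94, 57, 14, 15, 8].

[20, 94, 57, 14, 15, 8]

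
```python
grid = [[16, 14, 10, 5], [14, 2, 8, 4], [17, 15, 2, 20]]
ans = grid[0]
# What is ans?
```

grid has 3 rows. Row 0 is [16, 14, 10, 5].

[16, 14, 10, 5]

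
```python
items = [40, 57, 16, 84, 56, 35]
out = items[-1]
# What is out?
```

items has length 6. Negative index -1 maps to positive index 6 + (-1) = 5. items[5] = 35.

35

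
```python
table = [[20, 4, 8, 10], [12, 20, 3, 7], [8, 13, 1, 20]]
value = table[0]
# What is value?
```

table has 3 rows. Row 0 is [20, 4, 8, 10].

[20, 4, 8, 10]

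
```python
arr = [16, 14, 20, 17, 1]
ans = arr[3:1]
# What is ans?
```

arr has length 5. The slice arr[3:1] resolves to an empty index range, so the result is [].

[]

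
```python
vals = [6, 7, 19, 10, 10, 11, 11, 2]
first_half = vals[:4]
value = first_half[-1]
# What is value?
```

vals has length 8. The slice vals[:4] selects indices [0, 1, 2, 3] (0->6, 1->7, 2->19, 3->10), giving [6, 7, 19, 10]. So first_half = [6, 7, 19, 10]. Then first_half[-1] = 10.

10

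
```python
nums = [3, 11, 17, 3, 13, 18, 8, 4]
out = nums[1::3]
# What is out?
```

nums has length 8. The slice nums[1::3] selects indices [1, 4, 7] (1->11, 4->13, 7->4), giving [11, 13, 4].

[11, 13, 4]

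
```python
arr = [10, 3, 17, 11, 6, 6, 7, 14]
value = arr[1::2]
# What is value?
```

arr has length 8. The slice arr[1::2] selects indices [1, 3, 5, 7] (1->3, 3->11, 5->6, 7->14), giving [3, 11, 6, 14].

[3, 11, 6, 14]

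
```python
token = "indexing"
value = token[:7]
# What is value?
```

token has length 8. The slice token[:7] selects indices [0, 1, 2, 3, 4, 5, 6] (0->'i', 1->'n', 2->'d', 3->'e', 4->'x', 5->'i', 6->'n'), giving 'indexin'.

'indexin'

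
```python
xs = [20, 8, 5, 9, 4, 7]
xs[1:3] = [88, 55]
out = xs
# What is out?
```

xs starts as [20, 8, 5, 9, 4, 7] (length 6). The slice xs[1:3] covers indices [1, 2] with values [8, 5]. Replacing that slice with [88, 55] (same length) produces [20, 88, 55, 9, 4, 7].

[20, 88, 55, 9, 4, 7]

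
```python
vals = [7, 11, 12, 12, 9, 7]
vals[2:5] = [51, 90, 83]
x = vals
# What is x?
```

vals starts as [7, 11, 12, 12, 9, 7] (length 6). The slice vals[2:5] covers indices [2, 3, 4] with values [12, 12, 9]. Replacing that slice with [51, 90, 83] (same length) produces [7, 11, 51, 90, 83, 7].

[7, 11, 51, 90, 83, 7]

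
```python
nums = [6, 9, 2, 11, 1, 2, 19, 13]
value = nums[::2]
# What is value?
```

nums has length 8. The slice nums[::2] selects indices [0, 2, 4, 6] (0->6, 2->2, 4->1, 6->19), giving [6, 2, 1, 19].

[6, 2, 1, 19]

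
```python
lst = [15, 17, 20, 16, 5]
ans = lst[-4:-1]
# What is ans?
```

lst has length 5. The slice lst[-4:-1] selects indices [1, 2, 3] (1->17, 2->20, 3->16), giving [17, 20, 16].

[17, 20, 16]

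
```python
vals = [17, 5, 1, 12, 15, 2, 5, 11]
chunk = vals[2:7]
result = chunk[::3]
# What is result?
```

vals has length 8. The slice vals[2:7] selects indices [2, 3, 4, 5, 6] (2->1, 3->12, 4->15, 5->2, 6->5), giving [1, 12, 15, 2, 5]. So chunk = [1, 12, 15, 2, 5]. chunk has length 5. The slice chunk[::3] selects indices [0, 3] (0->1, 3->2), giving [1, 2].

[1, 2]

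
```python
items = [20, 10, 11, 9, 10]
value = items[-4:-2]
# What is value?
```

items has length 5. The slice items[-4:-2] selects indices [1, 2] (1->10, 2->11), giving [10, 11].

[10, 11]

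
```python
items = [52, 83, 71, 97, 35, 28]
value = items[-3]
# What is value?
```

items has length 6. Negative index -3 maps to positive index 6 + (-3) = 3. items[3] = 97.

97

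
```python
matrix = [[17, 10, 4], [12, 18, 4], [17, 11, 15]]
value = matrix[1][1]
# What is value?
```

matrix[1] = [12, 18, 4]. Taking column 1 of that row yields 18.

18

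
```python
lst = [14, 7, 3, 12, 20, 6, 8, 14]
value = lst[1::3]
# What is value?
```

lst has length 8. The slice lst[1::3] selects indices [1, 4, 7] (1->7, 4->20, 7->14), giving [7, 20, 14].

[7, 20, 14]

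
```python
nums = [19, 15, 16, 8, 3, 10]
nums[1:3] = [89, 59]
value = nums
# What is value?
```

nums starts as [19, 15, 16, 8, 3, 10] (length 6). The slice nums[1:3] covers indices [1, 2] with values [15, 16]. Replacing that slice with [89, 59] (same length) produces [19, 89, 59, 8, 3, 10].

[19, 89, 59, 8, 3, 10]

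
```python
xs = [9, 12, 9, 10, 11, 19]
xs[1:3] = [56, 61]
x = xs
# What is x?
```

xs starts as [9, 12, 9, 10, 11, 19] (length 6). The slice xs[1:3] covers indices [1, 2] with values [12, 9]. Replacing that slice with [56, 61] (same length) produces [9, 56, 61, 10, 11, 19].

[9, 56, 61, 10, 11, 19]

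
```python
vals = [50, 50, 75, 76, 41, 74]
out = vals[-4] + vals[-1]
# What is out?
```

vals has length 6. Negative index -4 maps to positive index 6 + (-4) = 2. vals[2] = 75.
vals has length 6. Negative index -1 maps to positive index 6 + (-1) = 5. vals[5] = 74.
Sum: 75 + 74 = 149.

149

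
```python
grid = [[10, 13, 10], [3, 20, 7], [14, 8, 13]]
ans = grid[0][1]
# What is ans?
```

grid[0] = [10, 13, 10]. Taking column 1 of that row yields 13.

13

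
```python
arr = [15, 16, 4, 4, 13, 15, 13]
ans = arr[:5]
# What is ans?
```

arr has length 7. The slice arr[:5] selects indices [0, 1, 2, 3, 4] (0->15, 1->16, 2->4, 3->4, 4->13), giving [15, 16, 4, 4, 13].

[15, 16, 4, 4, 13]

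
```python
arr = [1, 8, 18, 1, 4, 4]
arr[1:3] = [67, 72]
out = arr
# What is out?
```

arr starts as [1, 8, 18, 1, 4, 4] (length 6). The slice arr[1:3] covers indices [1, 2] with values [8, 18]. Replacing that slice with [67, 72] (same length) produces [1, 67, 72, 1, 4, 4].

[1, 67, 72, 1, 4, 4]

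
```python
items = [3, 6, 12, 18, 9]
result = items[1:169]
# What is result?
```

items has length 5. The slice items[1:169] selects indices [1, 2, 3, 4] (1->6, 2->12, 3->18, 4->9), giving [6, 12, 18, 9].

[6, 12, 18, 9]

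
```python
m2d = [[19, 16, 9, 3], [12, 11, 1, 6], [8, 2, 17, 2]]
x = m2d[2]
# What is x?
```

m2d has 3 rows. Row 2 is [8, 2, 17, 2].

[8, 2, 17, 2]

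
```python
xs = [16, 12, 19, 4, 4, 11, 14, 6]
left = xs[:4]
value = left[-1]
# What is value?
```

xs has length 8. The slice xs[:4] selects indices [0, 1, 2, 3] (0->16, 1->12, 2->19, 3->4), giving [16, 12, 19, 4]. So left = [16, 12, 19, 4]. Then left[-1] = 4.

4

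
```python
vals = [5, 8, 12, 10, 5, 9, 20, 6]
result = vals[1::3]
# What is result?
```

vals has length 8. The slice vals[1::3] selects indices [1, 4, 7] (1->8, 4->5, 7->6), giving [8, 5, 6].

[8, 5, 6]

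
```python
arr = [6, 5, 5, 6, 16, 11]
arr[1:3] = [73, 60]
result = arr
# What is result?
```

arr starts as [6, 5, 5, 6, 16, 11] (length 6). The slice arr[1:3] covers indices [1, 2] with values [5, 5]. Replacing that slice with [73, 60] (same length) produces [6, 73, 60, 6, 16, 11].

[6, 73, 60, 6, 16, 11]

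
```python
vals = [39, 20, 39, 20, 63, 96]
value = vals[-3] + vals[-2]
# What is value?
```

vals has length 6. Negative index -3 maps to positive index 6 + (-3) = 3. vals[3] = 20.
vals has length 6. Negative index -2 maps to positive index 6 + (-2) = 4. vals[4] = 63.
Sum: 20 + 63 = 83.

83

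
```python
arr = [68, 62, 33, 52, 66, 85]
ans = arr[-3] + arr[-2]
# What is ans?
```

arr has length 6. Negative index -3 maps to positive index 6 + (-3) = 3. arr[3] = 52.
arr has length 6. Negative index -2 maps to positive index 6 + (-2) = 4. arr[4] = 66.
Sum: 52 + 66 = 118.

118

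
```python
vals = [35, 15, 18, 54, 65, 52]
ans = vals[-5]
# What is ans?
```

vals has length 6. Negative index -5 maps to positive index 6 + (-5) = 1. vals[1] = 15.

15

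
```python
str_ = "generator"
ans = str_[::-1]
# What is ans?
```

str_ has length 9. The slice str_[::-1] selects indices [8, 7, 6, 5, 4, 3, 2, 1, 0] (8->'r', 7->'o', 6->'t', 5->'a', 4->'r', 3->'e', 2->'n', 1->'e', 0->'g'), giving 'rotareneg'.

'rotareneg'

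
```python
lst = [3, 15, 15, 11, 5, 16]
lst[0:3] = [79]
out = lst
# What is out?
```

lst starts as [3, 15, 15, 11, 5, 16] (length 6). The slice lst[0:3] covers indices [0, 1, 2] with values [3, 15, 15]. Replacing that slice with [79] (different length) produces [79, 11, 5, 16].

[79, 11, 5, 16]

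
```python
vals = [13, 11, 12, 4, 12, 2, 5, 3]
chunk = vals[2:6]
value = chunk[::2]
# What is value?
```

vals has length 8. The slice vals[2:6] selects indices [2, 3, 4, 5] (2->12, 3->4, 4->12, 5->2), giving [12, 4, 12, 2]. So chunk = [12, 4, 12, 2]. chunk has length 4. The slice chunk[::2] selects indices [0, 2] (0->12, 2->12), giving [12, 12].

[12, 12]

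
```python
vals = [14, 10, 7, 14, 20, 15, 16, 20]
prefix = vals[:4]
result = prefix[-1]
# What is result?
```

vals has length 8. The slice vals[:4] selects indices [0, 1, 2, 3] (0->14, 1->10, 2->7, 3->14), giving [14, 10, 7, 14]. So prefix = [14, 10, 7, 14]. Then prefix[-1] = 14.

14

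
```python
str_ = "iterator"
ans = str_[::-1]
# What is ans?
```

str_ has length 8. The slice str_[::-1] selects indices [7, 6, 5, 4, 3, 2, 1, 0] (7->'r', 6->'o', 5->'t', 4->'a', 3->'r', 2->'e', 1->'t', 0->'i'), giving 'rotareti'.

'rotareti'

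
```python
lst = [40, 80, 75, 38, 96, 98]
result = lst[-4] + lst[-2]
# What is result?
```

lst has length 6. Negative index -4 maps to positive index 6 + (-4) = 2. lst[2] = 75.
lst has length 6. Negative index -2 maps to positive index 6 + (-2) = 4. lst[4] = 96.
Sum: 75 + 96 = 171.

171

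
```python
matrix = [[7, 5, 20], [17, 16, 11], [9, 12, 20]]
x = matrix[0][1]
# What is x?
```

matrix[0] = [7, 5, 20]. Taking column 1 of that row yields 5.

5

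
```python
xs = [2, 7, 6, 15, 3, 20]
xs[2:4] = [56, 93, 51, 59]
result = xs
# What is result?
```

xs starts as [2, 7, 6, 15, 3, 20] (length 6). The slice xs[2:4] covers indices [2, 3] with values [6, 15]. Replacing that slice with [56, 93, 51, 59] (different length) produces [2, 7, 56, 93, 51, 59, 3, 20].

[2, 7, 56, 93, 51, 59, 3, 20]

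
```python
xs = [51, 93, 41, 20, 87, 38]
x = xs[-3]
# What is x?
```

xs has length 6. Negative index -3 maps to positive index 6 + (-3) = 3. xs[3] = 20.

20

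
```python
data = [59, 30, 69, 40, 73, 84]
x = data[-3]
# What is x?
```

data has length 6. Negative index -3 maps to positive index 6 + (-3) = 3. data[3] = 40.

40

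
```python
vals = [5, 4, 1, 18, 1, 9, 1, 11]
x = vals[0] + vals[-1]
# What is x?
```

vals has length 8. vals[0] = 5.
vals has length 8. Negative index -1 maps to positive index 8 + (-1) = 7. vals[7] = 11.
Sum: 5 + 11 = 16.

16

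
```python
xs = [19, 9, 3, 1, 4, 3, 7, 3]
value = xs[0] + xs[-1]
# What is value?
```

xs has length 8. xs[0] = 19.
xs has length 8. Negative index -1 maps to positive index 8 + (-1) = 7. xs[7] = 3.
Sum: 19 + 3 = 22.

22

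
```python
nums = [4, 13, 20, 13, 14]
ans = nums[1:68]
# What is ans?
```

nums has length 5. The slice nums[1:68] selects indices [1, 2, 3, 4] (1->13, 2->20, 3->13, 4->14), giving [13, 20, 13, 14].

[13, 20, 13, 14]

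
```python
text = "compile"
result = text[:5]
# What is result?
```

text has length 7. The slice text[:5] selects indices [0, 1, 2, 3, 4] (0->'c', 1->'o', 2->'m', 3->'p', 4->'i'), giving 'compi'.

'compi'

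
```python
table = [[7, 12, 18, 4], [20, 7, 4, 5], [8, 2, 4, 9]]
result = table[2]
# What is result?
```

table has 3 rows. Row 2 is [8, 2, 4, 9].

[8, 2, 4, 9]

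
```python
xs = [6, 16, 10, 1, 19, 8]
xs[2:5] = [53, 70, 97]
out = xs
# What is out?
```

xs starts as [6, 16, 10, 1, 19, 8] (length 6). The slice xs[2:5] covers indices [2, 3, 4] with values [10, 1, 19]. Replacing that slice with [53, 70, 97] (same length) produces [6, 16, 53, 70, 97, 8].

[6, 16, 53, 70, 97, 8]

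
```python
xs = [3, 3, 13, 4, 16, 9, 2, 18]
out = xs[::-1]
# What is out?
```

xs has length 8. The slice xs[::-1] selects indices [7, 6, 5, 4, 3, 2, 1, 0] (7->18, 6->2, 5->9, 4->16, 3->4, 2->13, 1->3, 0->3), giving [18, 2, 9, 16, 4, 13, 3, 3].

[18, 2, 9, 16, 4, 13, 3, 3]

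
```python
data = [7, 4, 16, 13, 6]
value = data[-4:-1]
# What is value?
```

data has length 5. The slice data[-4:-1] selects indices [1, 2, 3] (1->4, 2->16, 3->13), giving [4, 16, 13].

[4, 16, 13]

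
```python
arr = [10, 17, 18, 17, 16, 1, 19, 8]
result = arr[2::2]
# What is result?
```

arr has length 8. The slice arr[2::2] selects indices [2, 4, 6] (2->18, 4->16, 6->19), giving [18, 16, 19].

[18, 16, 19]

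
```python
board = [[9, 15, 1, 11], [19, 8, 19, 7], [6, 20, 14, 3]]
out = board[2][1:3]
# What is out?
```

board[2] = [6, 20, 14, 3]. board[2] has length 4. The slice board[2][1:3] selects indices [1, 2] (1->20, 2->14), giving [20, 14].

[20, 14]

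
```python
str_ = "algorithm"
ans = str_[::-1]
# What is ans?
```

str_ has length 9. The slice str_[::-1] selects indices [8, 7, 6, 5, 4, 3, 2, 1, 0] (8->'m', 7->'h', 6->'t', 5->'i', 4->'r', 3->'o', 2->'g', 1->'l', 0->'a'), giving 'mhtirogla'.

'mhtirogla'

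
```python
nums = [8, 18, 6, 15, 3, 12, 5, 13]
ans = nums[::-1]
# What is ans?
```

nums has length 8. The slice nums[::-1] selects indices [7, 6, 5, 4, 3, 2, 1, 0] (7->13, 6->5, 5->12, 4->3, 3->15, 2->6, 1->18, 0->8), giving [13, 5, 12, 3, 15, 6, 18, 8].

[13, 5, 12, 3, 15, 6, 18, 8]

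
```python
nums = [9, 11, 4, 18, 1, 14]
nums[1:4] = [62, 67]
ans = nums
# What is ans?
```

nums starts as [9, 11, 4, 18, 1, 14] (length 6). The slice nums[1:4] covers indices [1, 2, 3] with values [11, 4, 18]. Replacing that slice with [62, 67] (different length) produces [9, 62, 67, 1, 14].

[9, 62, 67, 1, 14]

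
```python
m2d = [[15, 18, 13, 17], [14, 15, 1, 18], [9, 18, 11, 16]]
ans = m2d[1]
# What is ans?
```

m2d has 3 rows. Row 1 is [14, 15, 1, 18].

[14, 15, 1, 18]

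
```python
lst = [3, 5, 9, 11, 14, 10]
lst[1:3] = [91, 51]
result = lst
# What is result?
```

lst starts as [3, 5, 9, 11, 14, 10] (length 6). The slice lst[1:3] covers indices [1, 2] with values [5, 9]. Replacing that slice with [91, 51] (same length) produces [3, 91, 51, 11, 14, 10].

[3, 91, 51, 11, 14, 10]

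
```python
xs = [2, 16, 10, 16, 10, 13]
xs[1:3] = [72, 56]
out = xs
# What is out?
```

xs starts as [2, 16, 10, 16, 10, 13] (length 6). The slice xs[1:3] covers indices [1, 2] with values [16, 10]. Replacing that slice with [72, 56] (same length) produces [2, 72, 56, 16, 10, 13].

[2, 72, 56, 16, 10, 13]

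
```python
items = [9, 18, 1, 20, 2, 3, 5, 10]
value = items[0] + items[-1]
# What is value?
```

items has length 8. items[0] = 9.
items has length 8. Negative index -1 maps to positive index 8 + (-1) = 7. items[7] = 10.
Sum: 9 + 10 = 19.

19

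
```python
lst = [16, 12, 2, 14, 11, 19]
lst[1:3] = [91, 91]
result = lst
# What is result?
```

lst starts as [16, 12, 2, 14, 11, 19] (length 6). The slice lst[1:3] covers indices [1, 2] with values [12, 2]. Replacing that slice with [91, 91] (same length) produces [16, 91, 91, 14, 11, 19].

[16, 91, 91, 14, 11, 19]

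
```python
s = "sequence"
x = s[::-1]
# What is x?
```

s has length 8. The slice s[::-1] selects indices [7, 6, 5, 4, 3, 2, 1, 0] (7->'e', 6->'c', 5->'n', 4->'e', 3->'u', 2->'q', 1->'e', 0->'s'), giving 'ecneuqes'.

'ecneuqes'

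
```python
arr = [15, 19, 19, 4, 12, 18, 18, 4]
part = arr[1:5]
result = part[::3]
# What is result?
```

arr has length 8. The slice arr[1:5] selects indices [1, 2, 3, 4] (1->19, 2->19, 3->4, 4->12), giving [19, 19, 4, 12]. So part = [19, 19, 4, 12]. part has length 4. The slice part[::3] selects indices [0, 3] (0->19, 3->12), giving [19, 12].

[19, 12]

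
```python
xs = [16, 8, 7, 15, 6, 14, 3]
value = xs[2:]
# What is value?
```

xs has length 7. The slice xs[2:] selects indices [2, 3, 4, 5, 6] (2->7, 3->15, 4->6, 5->14, 6->3), giving [7, 15, 6, 14, 3].

[7, 15, 6, 14, 3]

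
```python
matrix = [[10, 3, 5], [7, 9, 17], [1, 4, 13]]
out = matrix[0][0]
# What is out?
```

matrix[0] = [10, 3, 5]. Taking column 0 of that row yields 10.

10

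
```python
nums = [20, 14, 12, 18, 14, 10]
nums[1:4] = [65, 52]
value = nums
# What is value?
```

nums starts as [20, 14, 12, 18, 14, 10] (length 6). The slice nums[1:4] covers indices [1, 2, 3] with values [14, 12, 18]. Replacing that slice with [65, 52] (different length) produces [20, 65, 52, 14, 10].

[20, 65, 52, 14, 10]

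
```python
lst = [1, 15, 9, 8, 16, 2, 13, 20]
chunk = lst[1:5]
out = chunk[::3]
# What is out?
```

lst has length 8. The slice lst[1:5] selects indices [1, 2, 3, 4] (1->15, 2->9, 3->8, 4->16), giving [15, 9, 8, 16]. So chunk = [15, 9, 8, 16]. chunk has length 4. The slice chunk[::3] selects indices [0, 3] (0->15, 3->16), giving [15, 16].

[15, 16]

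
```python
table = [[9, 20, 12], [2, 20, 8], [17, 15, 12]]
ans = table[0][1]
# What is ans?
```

table[0] = [9, 20, 12]. Taking column 1 of that row yields 20.

20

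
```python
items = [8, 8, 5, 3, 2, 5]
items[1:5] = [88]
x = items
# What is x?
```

items starts as [8, 8, 5, 3, 2, 5] (length 6). The slice items[1:5] covers indices [1, 2, 3, 4] with values [8, 5, 3, 2]. Replacing that slice with [88] (different length) produces [8, 88, 5].

[8, 88, 5]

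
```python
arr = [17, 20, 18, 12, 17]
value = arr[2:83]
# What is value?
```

arr has length 5. The slice arr[2:83] selects indices [2, 3, 4] (2->18, 3->12, 4->17), giving [18, 12, 17].

[18, 12, 17]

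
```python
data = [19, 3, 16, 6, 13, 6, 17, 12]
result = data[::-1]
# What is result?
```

data has length 8. The slice data[::-1] selects indices [7, 6, 5, 4, 3, 2, 1, 0] (7->12, 6->17, 5->6, 4->13, 3->6, 2->16, 1->3, 0->19), giving [12, 17, 6, 13, 6, 16, 3, 19].

[12, 17, 6, 13, 6, 16, 3, 19]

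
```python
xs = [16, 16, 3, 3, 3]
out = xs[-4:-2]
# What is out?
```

xs has length 5. The slice xs[-4:-2] selects indices [1, 2] (1->16, 2->3), giving [16, 3].

[16, 3]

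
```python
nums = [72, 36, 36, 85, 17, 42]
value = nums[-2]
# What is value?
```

nums has length 6. Negative index -2 maps to positive index 6 + (-2) = 4. nums[4] = 17.

17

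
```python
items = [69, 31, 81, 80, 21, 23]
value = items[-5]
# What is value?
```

items has length 6. Negative index -5 maps to positive index 6 + (-5) = 1. items[1] = 31.

31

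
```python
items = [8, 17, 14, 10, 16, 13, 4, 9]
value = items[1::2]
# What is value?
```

items has length 8. The slice items[1::2] selects indices [1, 3, 5, 7] (1->17, 3->10, 5->13, 7->9), giving [17, 10, 13, 9].

[17, 10, 13, 9]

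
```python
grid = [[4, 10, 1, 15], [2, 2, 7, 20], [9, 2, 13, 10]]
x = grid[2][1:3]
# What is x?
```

grid[2] = [9, 2, 13, 10]. grid[2] has length 4. The slice grid[2][1:3] selects indices [1, 2] (1->2, 2->13), giving [2, 13].

[2, 13]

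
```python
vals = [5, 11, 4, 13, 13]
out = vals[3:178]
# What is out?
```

vals has length 5. The slice vals[3:178] selects indices [3, 4] (3->13, 4->13), giving [13, 13].

[13, 13]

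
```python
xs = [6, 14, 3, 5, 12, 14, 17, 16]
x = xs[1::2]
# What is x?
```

xs has length 8. The slice xs[1::2] selects indices [1, 3, 5, 7] (1->14, 3->5, 5->14, 7->16), giving [14, 5, 14, 16].

[14, 5, 14, 16]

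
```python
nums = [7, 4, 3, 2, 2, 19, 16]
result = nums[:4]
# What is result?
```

nums has length 7. The slice nums[:4] selects indices [0, 1, 2, 3] (0->7, 1->4, 2->3, 3->2), giving [7, 4, 3, 2].

[7, 4, 3, 2]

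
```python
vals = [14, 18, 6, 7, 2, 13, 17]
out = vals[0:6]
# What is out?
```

vals has length 7. The slice vals[0:6] selects indices [0, 1, 2, 3, 4, 5] (0->14, 1->18, 2->6, 3->7, 4->2, 5->13), giving [14, 18, 6, 7, 2, 13].

[14, 18, 6, 7, 2, 13]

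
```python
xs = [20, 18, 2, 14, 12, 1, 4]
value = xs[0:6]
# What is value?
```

xs has length 7. The slice xs[0:6] selects indices [0, 1, 2, 3, 4, 5] (0->20, 1->18, 2->2, 3->14, 4->12, 5->1), giving [20, 18, 2, 14, 12, 1].

[20, 18, 2, 14, 12, 1]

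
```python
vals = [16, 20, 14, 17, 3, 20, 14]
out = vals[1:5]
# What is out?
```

vals has length 7. The slice vals[1:5] selects indices [1, 2, 3, 4] (1->20, 2->14, 3->17, 4->3), giving [20, 14, 17, 3].

[20, 14, 17, 3]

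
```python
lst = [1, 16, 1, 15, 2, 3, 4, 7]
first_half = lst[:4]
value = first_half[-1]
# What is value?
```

lst has length 8. The slice lst[:4] selects indices [0, 1, 2, 3] (0->1, 1->16, 2->1, 3->15), giving [1, 16, 1, 15]. So first_half = [1, 16, 1, 15]. Then first_half[-1] = 15.

15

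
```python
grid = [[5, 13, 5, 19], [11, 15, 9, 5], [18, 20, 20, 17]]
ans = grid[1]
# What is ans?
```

grid has 3 rows. Row 1 is [11, 15, 9, 5].

[11, 15, 9, 5]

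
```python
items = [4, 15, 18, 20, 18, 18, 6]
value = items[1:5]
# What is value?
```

items has length 7. The slice items[1:5] selects indices [1, 2, 3, 4] (1->15, 2->18, 3->20, 4->18), giving [15, 18, 20, 18].

[15, 18, 20, 18]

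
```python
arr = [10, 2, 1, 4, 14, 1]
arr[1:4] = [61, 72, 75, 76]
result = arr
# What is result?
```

arr starts as [10, 2, 1, 4, 14, 1] (length 6). The slice arr[1:4] covers indices [1, 2, 3] with values [2, 1, 4]. Replacing that slice with [61, 72, 75, 76] (different length) produces [10, 61, 72, 75, 76, 14, 1].

[10, 61, 72, 75, 76, 14, 1]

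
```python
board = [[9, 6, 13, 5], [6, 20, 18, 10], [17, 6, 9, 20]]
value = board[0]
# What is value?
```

board has 3 rows. Row 0 is [9, 6, 13, 5].

[9, 6, 13, 5]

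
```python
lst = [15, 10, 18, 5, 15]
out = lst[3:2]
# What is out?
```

lst has length 5. The slice lst[3:2] resolves to an empty index range, so the result is [].

[]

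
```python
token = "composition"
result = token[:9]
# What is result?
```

token has length 11. The slice token[:9] selects indices [0, 1, 2, 3, 4, 5, 6, 7, 8] (0->'c', 1->'o', 2->'m', 3->'p', 4->'o', 5->'s', 6->'i', 7->'t', 8->'i'), giving 'compositi'.

'compositi'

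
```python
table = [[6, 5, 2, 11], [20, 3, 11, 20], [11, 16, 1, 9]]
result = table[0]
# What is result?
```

table has 3 rows. Row 0 is [6, 5, 2, 11].

[6, 5, 2, 11]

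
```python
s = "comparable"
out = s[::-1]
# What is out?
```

s has length 10. The slice s[::-1] selects indices [9, 8, 7, 6, 5, 4, 3, 2, 1, 0] (9->'e', 8->'l', 7->'b', 6->'a', 5->'r', 4->'a', 3->'p', 2->'m', 1->'o', 0->'c'), giving 'elbarapmoc'.

'elbarapmoc'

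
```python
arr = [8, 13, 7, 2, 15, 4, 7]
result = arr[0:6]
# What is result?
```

arr has length 7. The slice arr[0:6] selects indices [0, 1, 2, 3, 4, 5] (0->8, 1->13, 2->7, 3->2, 4->15, 5->4), giving [8, 13, 7, 2, 15, 4].

[8, 13, 7, 2, 15, 4]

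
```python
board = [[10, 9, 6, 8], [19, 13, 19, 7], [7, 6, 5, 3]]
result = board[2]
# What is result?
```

board has 3 rows. Row 2 is [7, 6, 5, 3].

[7, 6, 5, 3]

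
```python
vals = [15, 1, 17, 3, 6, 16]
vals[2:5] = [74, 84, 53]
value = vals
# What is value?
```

vals starts as [15, 1, 17, 3, 6, 16] (length 6). The slice vals[2:5] covers indices [2, 3, 4] with values [17, 3, 6]. Replacing that slice with [74, 84, 53] (same length) produces [15, 1, 74, 84, 53, 16].

[15, 1, 74, 84, 53, 16]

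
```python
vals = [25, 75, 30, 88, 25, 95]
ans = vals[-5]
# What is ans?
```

vals has length 6. Negative index -5 maps to positive index 6 + (-5) = 1. vals[1] = 75.

75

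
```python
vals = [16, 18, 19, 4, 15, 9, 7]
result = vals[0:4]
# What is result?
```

vals has length 7. The slice vals[0:4] selects indices [0, 1, 2, 3] (0->16, 1->18, 2->19, 3->4), giving [16, 18, 19, 4].

[16, 18, 19, 4]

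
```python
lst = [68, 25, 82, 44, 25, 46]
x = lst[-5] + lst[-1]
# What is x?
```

lst has length 6. Negative index -5 maps to positive index 6 + (-5) = 1. lst[1] = 25.
lst has length 6. Negative index -1 maps to positive index 6 + (-1) = 5. lst[5] = 46.
Sum: 25 + 46 = 71.

71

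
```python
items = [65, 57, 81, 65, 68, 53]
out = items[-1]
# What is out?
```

items has length 6. Negative index -1 maps to positive index 6 + (-1) = 5. items[5] = 53.

53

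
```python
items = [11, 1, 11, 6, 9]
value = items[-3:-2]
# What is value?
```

items has length 5. The slice items[-3:-2] selects indices [2] (2->11), giving [11].

[11]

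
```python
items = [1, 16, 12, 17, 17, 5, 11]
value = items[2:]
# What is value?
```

items has length 7. The slice items[2:] selects indices [2, 3, 4, 5, 6] (2->12, 3->17, 4->17, 5->5, 6->11), giving [12, 17, 17, 5, 11].

[12, 17, 17, 5, 11]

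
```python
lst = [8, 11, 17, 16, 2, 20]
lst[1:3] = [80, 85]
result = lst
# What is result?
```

lst starts as [8, 11, 17, 16, 2, 20] (length 6). The slice lst[1:3] covers indices [1, 2] with values [11, 17]. Replacing that slice with [80, 85] (same length) produces [8, 80, 85, 16, 2, 20].

[8, 80, 85, 16, 2, 20]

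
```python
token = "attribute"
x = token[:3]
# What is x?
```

token has length 9. The slice token[:3] selects indices [0, 1, 2] (0->'a', 1->'t', 2->'t'), giving 'att'.

'att'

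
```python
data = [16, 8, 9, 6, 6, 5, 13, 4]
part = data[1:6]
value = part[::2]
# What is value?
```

data has length 8. The slice data[1:6] selects indices [1, 2, 3, 4, 5] (1->8, 2->9, 3->6, 4->6, 5->5), giving [8, 9, 6, 6, 5]. So part = [8, 9, 6, 6, 5]. part has length 5. The slice part[::2] selects indices [0, 2, 4] (0->8, 2->6, 4->5), giving [8, 6, 5].

[8, 6, 5]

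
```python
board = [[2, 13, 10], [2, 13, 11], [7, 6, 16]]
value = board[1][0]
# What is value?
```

board[1] = [2, 13, 11]. Taking column 0 of that row yields 2.

2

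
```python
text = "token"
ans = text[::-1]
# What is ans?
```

text has length 5. The slice text[::-1] selects indices [4, 3, 2, 1, 0] (4->'n', 3->'e', 2->'k', 1->'o', 0->'t'), giving 'nekot'.

'nekot'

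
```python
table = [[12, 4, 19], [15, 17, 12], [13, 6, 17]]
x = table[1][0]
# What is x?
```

table[1] = [15, 17, 12]. Taking column 0 of that row yields 15.

15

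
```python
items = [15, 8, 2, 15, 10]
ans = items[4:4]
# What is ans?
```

items has length 5. The slice items[4:4] resolves to an empty index range, so the result is [].

[]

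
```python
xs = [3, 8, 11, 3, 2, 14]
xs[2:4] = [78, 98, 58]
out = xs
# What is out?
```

xs starts as [3, 8, 11, 3, 2, 14] (length 6). The slice xs[2:4] covers indices [2, 3] with values [11, 3]. Replacing that slice with [78, 98, 58] (different length) produces [3, 8, 78, 98, 58, 2, 14].

[3, 8, 78, 98, 58, 2, 14]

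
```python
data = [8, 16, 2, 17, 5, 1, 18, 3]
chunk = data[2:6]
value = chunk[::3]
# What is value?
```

data has length 8. The slice data[2:6] selects indices [2, 3, 4, 5] (2->2, 3->17, 4->5, 5->1), giving [2, 17, 5, 1]. So chunk = [2, 17, 5, 1]. chunk has length 4. The slice chunk[::3] selects indices [0, 3] (0->2, 3->1), giving [2, 1].

[2, 1]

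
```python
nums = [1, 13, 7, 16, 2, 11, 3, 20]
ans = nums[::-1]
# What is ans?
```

nums has length 8. The slice nums[::-1] selects indices [7, 6, 5, 4, 3, 2, 1, 0] (7->20, 6->3, 5->11, 4->2, 3->16, 2->7, 1->13, 0->1), giving [20, 3, 11, 2, 16, 7, 13, 1].

[20, 3, 11, 2, 16, 7, 13, 1]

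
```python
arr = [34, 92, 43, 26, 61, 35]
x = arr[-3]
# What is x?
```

arr has length 6. Negative index -3 maps to positive index 6 + (-3) = 3. arr[3] = 26.

26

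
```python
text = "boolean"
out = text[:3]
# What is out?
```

text has length 7. The slice text[:3] selects indices [0, 1, 2] (0->'b', 1->'o', 2->'o'), giving 'boo'.

'boo'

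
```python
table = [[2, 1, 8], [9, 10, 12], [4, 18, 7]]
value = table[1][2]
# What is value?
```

table[1] = [9, 10, 12]. Taking column 2 of that row yields 12.

12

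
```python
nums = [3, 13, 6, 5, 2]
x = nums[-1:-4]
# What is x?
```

nums has length 5. The slice nums[-1:-4] resolves to an empty index range, so the result is [].

[]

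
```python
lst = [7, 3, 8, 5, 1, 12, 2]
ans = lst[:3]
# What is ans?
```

lst has length 7. The slice lst[:3] selects indices [0, 1, 2] (0->7, 1->3, 2->8), giving [7, 3, 8].

[7, 3, 8]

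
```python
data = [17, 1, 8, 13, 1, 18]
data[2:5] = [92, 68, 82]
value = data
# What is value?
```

data starts as [17, 1, 8, 13, 1, 18] (length 6). The slice data[2:5] covers indices [2, 3, 4] with values [8, 13, 1]. Replacing that slice with [92, 68, 82] (same length) produces [17, 1, 92, 68, 82, 18].

[17, 1, 92, 68, 82, 18]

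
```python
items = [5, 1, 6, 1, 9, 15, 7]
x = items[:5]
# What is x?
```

items has length 7. The slice items[:5] selects indices [0, 1, 2, 3, 4] (0->5, 1->1, 2->6, 3->1, 4->9), giving [5, 1, 6, 1, 9].

[5, 1, 6, 1, 9]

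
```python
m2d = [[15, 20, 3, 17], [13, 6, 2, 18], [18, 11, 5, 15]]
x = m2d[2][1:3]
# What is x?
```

m2d[2] = [18, 11, 5, 15]. m2d[2] has length 4. The slice m2d[2][1:3] selects indices [1, 2] (1->11, 2->5), giving [11, 5].

[11, 5]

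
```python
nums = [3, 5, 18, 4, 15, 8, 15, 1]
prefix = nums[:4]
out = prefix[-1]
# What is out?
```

nums has length 8. The slice nums[:4] selects indices [0, 1, 2, 3] (0->3, 1->5, 2->18, 3->4), giving [3, 5, 18, 4]. So prefix = [3, 5, 18, 4]. Then prefix[-1] = 4.

4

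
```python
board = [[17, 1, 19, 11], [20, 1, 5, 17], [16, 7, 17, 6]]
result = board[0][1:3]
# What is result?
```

board[0] = [17, 1, 19, 11]. board[0] has length 4. The slice board[0][1:3] selects indices [1, 2] (1->1, 2->19), giving [1, 19].

[1, 19]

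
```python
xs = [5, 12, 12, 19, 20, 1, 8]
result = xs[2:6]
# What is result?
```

xs has length 7. The slice xs[2:6] selects indices [2, 3, 4, 5] (2->12, 3->19, 4->20, 5->1), giving [12, 19, 20, 1].

[12, 19, 20, 1]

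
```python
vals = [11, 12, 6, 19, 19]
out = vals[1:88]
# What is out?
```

vals has length 5. The slice vals[1:88] selects indices [1, 2, 3, 4] (1->12, 2->6, 3->19, 4->19), giving [12, 6, 19, 19].

[12, 6, 19, 19]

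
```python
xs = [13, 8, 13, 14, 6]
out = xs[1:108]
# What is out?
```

xs has length 5. The slice xs[1:108] selects indices [1, 2, 3, 4] (1->8, 2->13, 3->14, 4->6), giving [8, 13, 14, 6].

[8, 13, 14, 6]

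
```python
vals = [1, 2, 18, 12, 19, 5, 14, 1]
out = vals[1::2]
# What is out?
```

vals has length 8. The slice vals[1::2] selects indices [1, 3, 5, 7] (1->2, 3->12, 5->5, 7->1), giving [2, 12, 5, 1].

[2, 12, 5, 1]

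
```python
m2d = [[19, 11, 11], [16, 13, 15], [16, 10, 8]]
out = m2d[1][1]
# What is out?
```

m2d[1] = [16, 13, 15]. Taking column 1 of that row yields 13.

13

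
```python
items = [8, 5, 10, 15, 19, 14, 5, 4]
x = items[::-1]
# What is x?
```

items has length 8. The slice items[::-1] selects indices [7, 6, 5, 4, 3, 2, 1, 0] (7->4, 6->5, 5->14, 4->19, 3->15, 2->10, 1->5, 0->8), giving [4, 5, 14, 19, 15, 10, 5, 8].

[4, 5, 14, 19, 15, 10, 5, 8]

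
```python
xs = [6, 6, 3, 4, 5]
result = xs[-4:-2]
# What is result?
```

xs has length 5. The slice xs[-4:-2] selects indices [1, 2] (1->6, 2->3), giving [6, 3].

[6, 3]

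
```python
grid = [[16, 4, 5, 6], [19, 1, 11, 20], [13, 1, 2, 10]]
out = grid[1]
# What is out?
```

grid has 3 rows. Row 1 is [19, 1, 11, 20].

[19, 1, 11, 20]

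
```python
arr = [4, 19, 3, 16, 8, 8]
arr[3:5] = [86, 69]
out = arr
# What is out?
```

arr starts as [4, 19, 3, 16, 8, 8] (length 6). The slice arr[3:5] covers indices [3, 4] with values [16, 8]. Replacing that slice with [86, 69] (same length) produces [4, 19, 3, 86, 69, 8].

[4, 19, 3, 86, 69, 8]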